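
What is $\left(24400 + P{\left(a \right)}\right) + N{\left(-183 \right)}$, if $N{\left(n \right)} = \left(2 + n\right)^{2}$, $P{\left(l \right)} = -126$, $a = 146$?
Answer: $57035$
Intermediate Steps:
$\left(24400 + P{\left(a \right)}\right) + N{\left(-183 \right)} = \left(24400 - 126\right) + \left(2 - 183\right)^{2} = 24274 + \left(-181\right)^{2} = 24274 + 32761 = 57035$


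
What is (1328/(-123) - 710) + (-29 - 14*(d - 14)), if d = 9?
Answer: -83615/123 ≈ -679.80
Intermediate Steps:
(1328/(-123) - 710) + (-29 - 14*(d - 14)) = (1328/(-123) - 710) + (-29 - 14*(9 - 14)) = (1328*(-1/123) - 710) + (-29 - 14*(-5)) = (-1328/123 - 710) + (-29 + 70) = -88658/123 + 41 = -83615/123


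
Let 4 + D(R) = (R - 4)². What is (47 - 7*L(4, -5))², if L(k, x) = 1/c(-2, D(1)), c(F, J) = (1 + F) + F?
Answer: 21904/9 ≈ 2433.8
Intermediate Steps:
D(R) = -4 + (-4 + R)² (D(R) = -4 + (R - 4)² = -4 + (-4 + R)²)
c(F, J) = 1 + 2*F
L(k, x) = -⅓ (L(k, x) = 1/(1 + 2*(-2)) = 1/(1 - 4) = 1/(-3) = -⅓)
(47 - 7*L(4, -5))² = (47 - 7*(-⅓))² = (47 + 7/3)² = (148/3)² = 21904/9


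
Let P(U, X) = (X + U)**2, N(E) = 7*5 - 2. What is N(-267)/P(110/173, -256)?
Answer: 329219/650565228 ≈ 0.00050605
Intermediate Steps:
N(E) = 33 (N(E) = 35 - 2 = 33)
P(U, X) = (U + X)**2
N(-267)/P(110/173, -256) = 33/((110/173 - 256)**2) = 33/((-44178/173)**2) = 33/(1951695684/29929) = 33*(29929/1951695684) = 329219/650565228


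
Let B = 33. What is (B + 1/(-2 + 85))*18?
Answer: 49320/83 ≈ 594.22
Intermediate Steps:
(B + 1/(-2 + 85))*18 = (33 + 1/(-2 + 85))*18 = (33 + 1/83)*18 = (2740/83)*18 = 49320/83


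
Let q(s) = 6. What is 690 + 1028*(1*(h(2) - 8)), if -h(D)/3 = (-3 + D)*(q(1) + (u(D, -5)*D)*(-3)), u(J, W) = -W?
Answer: -81550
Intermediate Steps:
h(D) = -3*(-3 + D)*(6 - 15*D) (h(D) = -3*(-3 + D)*(6 + ((-1*(-5))*D)*(-3)) = -3*(-3 + D)*(6 + (5*D)*(-3)) = -3*(-3 + D)*(6 - 15*D))
690 + 1028*(1*(h(2) - 8)) = 690 + 1028*(1*((54 - 153*2 + 45*2²) - 8)) = 690 + 1028*(1*((54 - 306 + 45*4) - 8)) = 690 + 1028*(1*((54 - 306 + 180) - 8)) = 690 + 1028*(1*(-72 - 8)) = 690 + 1028*(1*(-80)) = 690 + 1028*(-80) = 690 - 82240 = -81550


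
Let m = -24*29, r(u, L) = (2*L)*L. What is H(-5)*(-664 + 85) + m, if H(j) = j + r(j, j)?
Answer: -26751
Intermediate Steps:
r(u, L) = 2*L²
H(j) = j + 2*j²
m = -696
H(-5)*(-664 + 85) + m = (-5*(1 + 2*(-5)))*(-664 + 85) - 696 = -5*(1 - 10)*(-579) - 696 = -5*(-9)*(-579) - 696 = 45*(-579) - 696 = -26055 - 696 = -26751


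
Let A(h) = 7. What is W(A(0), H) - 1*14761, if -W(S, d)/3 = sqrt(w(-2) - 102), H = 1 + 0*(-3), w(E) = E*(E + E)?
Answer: -14761 - 3*I*sqrt(94) ≈ -14761.0 - 29.086*I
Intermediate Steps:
w(E) = 2*E**2 (w(E) = E*(2*E) = 2*E**2)
H = 1 (H = 1 + 0 = 1)
W(S, d) = -3*I*sqrt(94) (W(S, d) = -3*sqrt(2*(-2)**2 - 102) = -3*sqrt(2*4 - 102) = -3*sqrt(8 - 102) = -3*I*sqrt(94))
W(A(0), H) - 1*14761 = -3*I*sqrt(94) - 1*14761 = -3*I*sqrt(94) - 14761 = -14761 - 3*I*sqrt(94)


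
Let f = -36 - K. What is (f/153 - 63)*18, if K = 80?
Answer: -19510/17 ≈ -1147.6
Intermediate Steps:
f = -116 (f = -36 - 1*80 = -36 - 80 = -116)
(f/153 - 63)*18 = (-116/153 - 63)*18 = -9755/153*18 = -19510/17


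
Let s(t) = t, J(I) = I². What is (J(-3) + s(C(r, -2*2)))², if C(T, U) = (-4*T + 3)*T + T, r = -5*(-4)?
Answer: 2283121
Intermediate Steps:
r = 20
C(T, U) = T + T*(3 - 4*T) (C(T, U) = (3 - 4*T)*T + T = T*(3 - 4*T) + T = T + T*(3 - 4*T))
(J(-3) + s(C(r, -2*2)))² = ((-3)² + 4*20*(1 - 1*20))² = (9 + 4*20*(1 - 20))² = (9 + 4*20*(-19))² = (9 - 1520)² = (-1511)² = 2283121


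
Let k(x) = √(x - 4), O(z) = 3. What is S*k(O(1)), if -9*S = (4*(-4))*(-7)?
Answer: -112*I/9 ≈ -12.444*I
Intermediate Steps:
k(x) = √(-4 + x)
S = -112/9 (S = -4*(-4)*(-7)/9 = -(-16)*(-7)/9 = -⅑*112 = -112/9 ≈ -12.444)
S*k(O(1)) = -112*√(-4 + 3)/9 = -112*I/9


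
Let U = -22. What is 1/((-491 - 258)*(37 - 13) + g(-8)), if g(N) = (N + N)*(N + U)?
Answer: -1/17496 ≈ -5.7156e-5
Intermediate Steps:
g(N) = 2*N*(-22 + N) (g(N) = (N + N)*(N - 22) = (2*N)*(-22 + N) = 2*N*(-22 + N))
1/((-491 - 258)*(37 - 13) + g(-8)) = 1/((-491 - 258)*(37 - 13) + 2*(-8)*(-22 - 8)) = 1/(-749*24 + 2*(-8)*(-30)) = 1/(-17976 + 480) = 1/(-17496) = -1/17496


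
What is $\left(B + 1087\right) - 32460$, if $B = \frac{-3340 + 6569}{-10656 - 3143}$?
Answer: $- \frac{432919256}{13799} \approx -31373.0$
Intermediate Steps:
$B = - \frac{3229}{13799}$ ($B = \frac{3229}{-13799} = 3229 \left(- \frac{1}{13799}\right) = - \frac{3229}{13799} \approx -0.234$)
$\left(B + 1087\right) - 32460 = \left(- \frac{3229}{13799} + 1087\right) - 32460 = \frac{14996284}{13799} - 32460 = - \frac{432919256}{13799}$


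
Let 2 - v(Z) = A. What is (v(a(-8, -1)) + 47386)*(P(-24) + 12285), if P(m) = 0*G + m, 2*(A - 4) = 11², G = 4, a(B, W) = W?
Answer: 1160466867/2 ≈ 5.8023e+8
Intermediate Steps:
A = 129/2 (A = 4 + (½)*11² = 4 + (½)*121 = 4 + 121/2 = 129/2 ≈ 64.500)
P(m) = m (P(m) = 0*4 + m = 0 + m = m)
v(Z) = -125/2 (v(Z) = 2 - 1*129/2 = 2 - 129/2 = -125/2)
(v(a(-8, -1)) + 47386)*(P(-24) + 12285) = (-125/2 + 47386)*(-24 + 12285) = (94647/2)*12261 = 1160466867/2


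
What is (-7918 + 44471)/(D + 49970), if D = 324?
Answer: 36553/50294 ≈ 0.72679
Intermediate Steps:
(-7918 + 44471)/(D + 49970) = (-7918 + 44471)/(324 + 49970) = 36553/50294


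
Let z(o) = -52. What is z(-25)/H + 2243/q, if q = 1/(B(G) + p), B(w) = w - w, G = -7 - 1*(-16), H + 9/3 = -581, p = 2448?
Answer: 801666157/146 ≈ 5.4909e+6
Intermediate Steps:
H = -584 (H = -3 - 581 = -584)
G = 9 (G = -7 + 16 = 9)
B(w) = 0
q = 1/2448 (q = 1/(0 + 2448) = 1/2448 ≈ 0.00040850)
z(-25)/H + 2243/q = -52/(-584) + 2243/(1/2448) = -52*(-1/584) + 2243*2448 = 13/146 + 5490864 = 801666157/146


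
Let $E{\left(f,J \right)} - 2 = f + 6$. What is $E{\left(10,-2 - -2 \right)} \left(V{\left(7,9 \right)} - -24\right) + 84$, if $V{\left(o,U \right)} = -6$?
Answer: $408$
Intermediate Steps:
$E{\left(f,J \right)} = 8 + f$ ($E{\left(f,J \right)} = 2 + \left(f + 6\right) = 2 + \left(6 + f\right) = 8 + f$)
$E{\left(10,-2 - -2 \right)} \left(V{\left(7,9 \right)} - -24\right) + 84 = \left(8 + 10\right) \left(-6 - -24\right) + 84 = 18 \left(-6 + 24\right) + 84 = 18 \cdot 18 + 84 = 324 + 84 = 408$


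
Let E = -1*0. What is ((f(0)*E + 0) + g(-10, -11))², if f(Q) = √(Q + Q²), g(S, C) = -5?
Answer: 25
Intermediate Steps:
E = 0
((f(0)*E + 0) + g(-10, -11))² = ((√(0*(1 + 0))*0 + 0) - 5)² = ((√(0*1)*0 + 0) - 5)² = ((√0*0 + 0) - 5)² = ((0*0 + 0) - 5)² = ((0 + 0) - 5)² = (0 - 5)² = (-5)² = 25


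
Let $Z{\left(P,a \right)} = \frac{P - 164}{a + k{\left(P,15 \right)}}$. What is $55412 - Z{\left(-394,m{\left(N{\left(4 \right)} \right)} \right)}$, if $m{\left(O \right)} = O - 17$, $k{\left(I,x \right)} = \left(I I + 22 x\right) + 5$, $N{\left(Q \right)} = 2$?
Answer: $\frac{478870535}{8642} \approx 55412.0$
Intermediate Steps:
$k{\left(I,x \right)} = 5 + I^{2} + 22 x$ ($k{\left(I,x \right)} = \left(I^{2} + 22 x\right) + 5 = 5 + I^{2} + 22 x$)
$m{\left(O \right)} = -17 + O$
$Z{\left(P,a \right)} = \frac{-164 + P}{335 + a + P^{2}}$ ($Z{\left(P,a \right)} = \frac{P - 164}{a + \left(5 + P^{2} + 22 \cdot 15\right)} = \frac{-164 + P}{a + \left(5 + P^{2} + 330\right)} = \frac{-164 + P}{a + \left(335 + P^{2}\right)} = \frac{-164 + P}{335 + a + P^{2}}$)
$55412 - Z{\left(-394,m{\left(N{\left(4 \right)} \right)} \right)} = 55412 - \frac{-164 - 394}{335 + \left(-17 + 2\right) + \left(-394\right)^{2}} = 55412 - \frac{1}{335 - 15 + 155236} \left(-558\right) = 55412 - \frac{1}{155556} \left(-558\right) = 55412 - - \frac{31}{8642} = 55412 + \frac{31}{8642} = \frac{478870535}{8642}$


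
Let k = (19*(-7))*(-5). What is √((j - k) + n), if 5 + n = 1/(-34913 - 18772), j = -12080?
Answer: I*√4082945574715/17895 ≈ 112.92*I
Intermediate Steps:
k = 665 (k = -133*(-5) = 665)
n = -268426/53685 (n = -5 + 1/(-34913 - 18772) = -5 + 1/(-53685) = -5 - 1/53685 = -268426/53685 ≈ -5.0000)
√((j - k) + n) = √((-12080 - 1*665) - 268426/53685) = √((-12080 - 665) - 268426/53685) = √(-12745 - 268426/53685) = √(-684483751/53685) = I*√4082945574715/17895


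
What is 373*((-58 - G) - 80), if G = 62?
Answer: -74600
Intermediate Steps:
373*((-58 - G) - 80) = 373*((-58 - 1*62) - 80) = 373*((-58 - 62) - 80) = 373*(-120 - 80) = 373*(-200) = -74600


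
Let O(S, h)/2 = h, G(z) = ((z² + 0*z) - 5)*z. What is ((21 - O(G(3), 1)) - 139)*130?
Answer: -15600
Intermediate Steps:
G(z) = z*(-5 + z²) (G(z) = ((z² + 0) - 5)*z = (z² - 5)*z = (-5 + z²)*z = z*(-5 + z²))
O(S, h) = 2*h
((21 - O(G(3), 1)) - 139)*130 = ((21 - 2) - 139)*130 = (19 - 139)*130 = -120*130 = -15600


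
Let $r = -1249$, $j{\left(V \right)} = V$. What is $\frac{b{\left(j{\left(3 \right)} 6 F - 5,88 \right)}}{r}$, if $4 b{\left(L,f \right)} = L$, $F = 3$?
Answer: $- \frac{49}{4996} \approx -0.0098078$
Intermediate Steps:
$b{\left(L,f \right)} = \frac{L}{4}$
$\frac{b{\left(j{\left(3 \right)} 6 F - 5,88 \right)}}{r} = \frac{\frac{1}{4} \left(3 \cdot 6 \cdot 3 - 5\right)}{-1249} = \frac{3 \cdot 18 - 5}{4} \left(- \frac{1}{1249}\right) = \frac{54 - 5}{4} \left(- \frac{1}{1249}\right) = \frac{1}{4} \cdot 49 \left(- \frac{1}{1249}\right) = \frac{49}{4} \left(- \frac{1}{1249}\right) = - \frac{49}{4996}$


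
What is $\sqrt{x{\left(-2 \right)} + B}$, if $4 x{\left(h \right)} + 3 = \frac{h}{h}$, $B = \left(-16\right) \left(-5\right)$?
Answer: $\frac{\sqrt{318}}{2} \approx 8.9163$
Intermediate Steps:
$B = 80$
$x{\left(h \right)} = - \frac{1}{2}$ ($x{\left(h \right)} = - \frac{3}{4} + \frac{h \frac{1}{h}}{4} = - \frac{3}{4} + \frac{1}{4} \cdot 1 = - \frac{3}{4} + \frac{1}{4} = - \frac{1}{2}$)
$\sqrt{x{\left(-2 \right)} + B} = \sqrt{- \frac{1}{2} + 80} = \sqrt{\frac{159}{2}} = \frac{\sqrt{318}}{2}$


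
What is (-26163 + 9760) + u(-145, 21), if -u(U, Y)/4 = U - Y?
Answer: -15739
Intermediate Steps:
u(U, Y) = -4*U + 4*Y (u(U, Y) = -4*(U - Y) = -4*U + 4*Y)
(-26163 + 9760) + u(-145, 21) = (-26163 + 9760) + (-4*(-145) + 4*21) = -16403 + (580 + 84) = -16403 + 664 = -15739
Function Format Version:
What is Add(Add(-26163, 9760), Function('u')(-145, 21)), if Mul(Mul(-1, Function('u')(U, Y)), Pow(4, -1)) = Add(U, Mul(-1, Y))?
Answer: -15739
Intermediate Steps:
Function('u')(U, Y) = Add(Mul(-4, U), Mul(4, Y)) (Function('u')(U, Y) = Mul(-4, Add(U, Mul(-1, Y))) = Add(Mul(-4, U), Mul(4, Y)))
Add(Add(-26163, 9760), Function('u')(-145, 21)) = Add(Add(-26163, 9760), Add(Mul(-4, -145), Mul(4, 21))) = Add(-16403, Add(580, 84)) = Add(-16403, 664) = -15739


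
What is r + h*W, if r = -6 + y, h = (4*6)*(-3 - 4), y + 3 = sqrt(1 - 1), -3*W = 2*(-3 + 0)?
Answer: -345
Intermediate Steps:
W = 2 (W = -2*(-3 + 0)/3 = -2*(-3)/3 = -1/3*(-6) = 2)
y = -3 (y = -3 + sqrt(1 - 1) = -3 + sqrt(0) = -3 + 0 = -3)
h = -168 (h = 24*(-7) = -168)
r = -9 (r = -6 - 3 = -9)
r + h*W = -9 - 168*2 = -9 - 336 = -345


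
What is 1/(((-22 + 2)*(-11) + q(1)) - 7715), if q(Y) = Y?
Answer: -1/7494 ≈ -0.00013344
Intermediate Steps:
1/(((-22 + 2)*(-11) + q(1)) - 7715) = 1/(((-22 + 2)*(-11) + 1) - 7715) = 1/((-20*(-11) + 1) - 7715) = 1/((220 + 1) - 7715) = 1/(221 - 7715) = 1/(-7494) = -1/7494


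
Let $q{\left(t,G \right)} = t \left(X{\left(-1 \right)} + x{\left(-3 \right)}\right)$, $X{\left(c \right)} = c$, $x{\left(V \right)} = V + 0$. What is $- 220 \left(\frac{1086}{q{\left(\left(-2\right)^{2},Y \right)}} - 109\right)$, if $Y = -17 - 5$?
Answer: $\frac{77825}{2} \approx 38913.0$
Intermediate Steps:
$x{\left(V \right)} = V$
$Y = -22$ ($Y = -17 - 5 = -22$)
$q{\left(t,G \right)} = - 4 t$ ($q{\left(t,G \right)} = t \left(-1 - 3\right) = t \left(-4\right) = - 4 t$)
$- 220 \left(\frac{1086}{q{\left(\left(-2\right)^{2},Y \right)}} - 109\right) = - 220 \left(\frac{1086}{\left(-4\right) \left(-2\right)^{2}} - 109\right) = - 220 \left(\frac{1086}{\left(-4\right) 4} - 109\right) = - 220 \left(\frac{1086}{-16} - 109\right) = - 220 \left(1086 \left(- \frac{1}{16}\right) - 109\right) = - 220 \left(- \frac{543}{8} - 109\right) = \left(-220\right) \left(- \frac{1415}{8}\right) = \frac{77825}{2}$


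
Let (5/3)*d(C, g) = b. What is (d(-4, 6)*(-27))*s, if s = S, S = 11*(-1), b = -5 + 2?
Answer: -2673/5 ≈ -534.60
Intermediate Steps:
b = -3
d(C, g) = -9/5 (d(C, g) = (⅗)*(-3) = -9/5)
S = -11
s = -11
(d(-4, 6)*(-27))*s = -9/5*(-27)*(-11) = (243/5)*(-11) = -2673/5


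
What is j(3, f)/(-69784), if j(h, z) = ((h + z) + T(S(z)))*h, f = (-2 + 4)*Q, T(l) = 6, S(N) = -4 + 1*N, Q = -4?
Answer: -3/69784 ≈ -4.2990e-5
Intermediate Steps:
S(N) = -4 + N
f = -8 (f = (-2 + 4)*(-4) = 2*(-4) = -8)
j(h, z) = h*(6 + h + z) (j(h, z) = ((h + z) + 6)*h = (6 + h + z)*h = h*(6 + h + z))
j(3, f)/(-69784) = (3*(6 + 3 - 8))/(-69784) = (3*1)*(-1/69784) = 3*(-1/69784) = -3/69784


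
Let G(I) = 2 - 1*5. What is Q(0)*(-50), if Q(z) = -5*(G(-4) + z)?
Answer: -750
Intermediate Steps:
G(I) = -3 (G(I) = 2 - 5 = -3)
Q(z) = 15 - 5*z (Q(z) = -5*(-3 + z) = 15 - 5*z)
Q(0)*(-50) = (15 - 5*0)*(-50) = (15 + 0)*(-50) = 15*(-50) = -750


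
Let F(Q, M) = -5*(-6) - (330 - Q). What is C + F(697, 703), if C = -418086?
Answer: -417689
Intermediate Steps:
F(Q, M) = -300 + Q (F(Q, M) = 30 + (-330 + Q) = -300 + Q)
C + F(697, 703) = -418086 + (-300 + 697) = -418086 + 397 = -417689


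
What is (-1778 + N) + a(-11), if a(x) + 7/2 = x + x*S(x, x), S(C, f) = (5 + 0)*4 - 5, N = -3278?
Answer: -10471/2 ≈ -5235.5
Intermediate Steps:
S(C, f) = 15 (S(C, f) = 5*4 - 5 = 20 - 5 = 15)
a(x) = -7/2 + 16*x (a(x) = -7/2 + (x + x*15) = -7/2 + (x + 15*x) = -7/2 + 16*x)
(-1778 + N) + a(-11) = (-1778 - 3278) + (-7/2 + 16*(-11)) = -5056 + (-7/2 - 176) = -5056 - 359/2 = -10471/2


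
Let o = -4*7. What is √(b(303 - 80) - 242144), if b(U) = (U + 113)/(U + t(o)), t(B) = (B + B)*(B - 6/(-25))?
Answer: 12*I*√368974987619/14813 ≈ 492.08*I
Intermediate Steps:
o = -28
t(B) = 2*B*(6/25 + B) (t(B) = (2*B)*(B - 6*(-1/25)) = (2*B)*(B + 6/25) = (2*B)*(6/25 + B) = 2*B*(6/25 + B))
b(U) = (113 + U)/(38864/25 + U) (b(U) = (U + 113)/(U + (2/25)*(-28)*(6 + 25*(-28))) = (113 + U)/(U + (2/25)*(-28)*(6 - 700)) = (113 + U)/(U + (2/25)*(-28)*(-694)) = (113 + U)/(U + 38864/25) = (113 + U)/(38864/25 + U))
√(b(303 - 80) - 242144) = √(25*(113 + (303 - 80))/(38864 + 25*(303 - 80)) - 242144) = √(25*(113 + 223)/(38864 + 25*223) - 242144) = √(25*336/(38864 + 5575) - 242144) = √(25*336/44439 - 242144) = √(25*(1/44439)*336 - 242144) = √(2800/14813 - 242144) = √(-3586876272/14813) = 12*I*√368974987619/14813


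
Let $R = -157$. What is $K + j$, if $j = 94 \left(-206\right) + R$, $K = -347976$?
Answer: $-367497$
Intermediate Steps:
$j = -19521$ ($j = 94 \left(-206\right) - 157 = -19364 - 157 = -19521$)
$K + j = -347976 - 19521 = -367497$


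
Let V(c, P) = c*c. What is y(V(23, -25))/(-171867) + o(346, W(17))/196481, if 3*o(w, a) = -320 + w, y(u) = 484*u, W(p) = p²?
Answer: -16768239934/11256200009 ≈ -1.4897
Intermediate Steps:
V(c, P) = c²
o(w, a) = -320/3 + w/3 (o(w, a) = (-320 + w)/3 = -320/3 + w/3)
y(V(23, -25))/(-171867) + o(346, W(17))/196481 = (484*23²)/(-171867) + (-320/3 + (⅓)*346)/196481 = (484*529)*(-1/171867) + (-320/3 + 346/3)*(1/196481) = 256036*(-1/171867) + (26/3)*(1/196481) = -256036/171867 + 26/589443 = -16768239934/11256200009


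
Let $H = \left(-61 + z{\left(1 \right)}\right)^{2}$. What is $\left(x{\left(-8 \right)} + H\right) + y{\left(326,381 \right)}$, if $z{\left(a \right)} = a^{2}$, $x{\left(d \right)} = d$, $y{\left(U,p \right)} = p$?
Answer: $3973$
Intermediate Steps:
$H = 3600$ ($H = \left(-61 + 1^{2}\right)^{2} = \left(-61 + 1\right)^{2} = \left(-60\right)^{2} = 3600$)
$\left(x{\left(-8 \right)} + H\right) + y{\left(326,381 \right)} = \left(-8 + 3600\right) + 381 = 3592 + 381 = 3973$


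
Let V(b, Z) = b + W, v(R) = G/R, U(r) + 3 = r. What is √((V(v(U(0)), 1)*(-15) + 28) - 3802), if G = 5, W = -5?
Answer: I*√3674 ≈ 60.614*I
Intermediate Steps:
U(r) = -3 + r
v(R) = 5/R
V(b, Z) = -5 + b (V(b, Z) = b - 5 = -5 + b)
√((V(v(U(0)), 1)*(-15) + 28) - 3802) = √(((-5 + 5/(-3 + 0))*(-15) + 28) - 3802) = √(((-5 + 5/(-3))*(-15) + 28) - 3802) = √(((-5 + 5*(-⅓))*(-15) + 28) - 3802) = √(((-5 - 5/3)*(-15) + 28) - 3802) = √((-20/3*(-15) + 28) - 3802) = √((100 + 28) - 3802) = √(128 - 3802) = √(-3674) = I*√3674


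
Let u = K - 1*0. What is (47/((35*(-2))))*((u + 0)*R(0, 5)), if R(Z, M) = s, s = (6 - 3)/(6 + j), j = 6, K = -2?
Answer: 47/140 ≈ 0.33571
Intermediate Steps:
u = -2 (u = -2 - 1*0 = -2 + 0 = -2)
s = 1/4 (s = (6 - 3)/(6 + 6) = 3/12 = 3*(1/12) = 1/4 ≈ 0.25000)
R(Z, M) = 1/4
(47/((35*(-2))))*((u + 0)*R(0, 5)) = (47/((35*(-2))))*((-2 + 0)*(1/4)) = (47/(-70))*(-2*1/4) = (47*(-1/70))*(-1/2) = -47/70*(-1/2) = 47/140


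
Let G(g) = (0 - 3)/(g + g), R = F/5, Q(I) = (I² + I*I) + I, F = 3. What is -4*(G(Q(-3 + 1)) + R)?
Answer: -7/5 ≈ -1.4000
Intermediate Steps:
Q(I) = I + 2*I² (Q(I) = (I² + I²) + I = 2*I² + I = I + 2*I²)
R = ⅗ (R = 3/5 = 3*(⅕) = ⅗ ≈ 0.60000)
G(g) = -3/(2*g) (G(g) = -3*1/(2*g) = -3/(2*g))
-4*(G(Q(-3 + 1)) + R) = -4*(-3*1/((1 + 2*(-3 + 1))*(-3 + 1))/2 + ⅗) = -4*(-3*(-1/(2*(1 + 2*(-2))))/2 + ⅗) = -4*(-3*(-1/(2*(1 - 4)))/2 + ⅗) = -4*(-3/(2*((-2*(-3)))) + ⅗) = -4*(-3/2/6 + ⅗) = -4*(-3/2*⅙ + ⅗) = -4*(-¼ + ⅗) = -4*7/20 = -7/5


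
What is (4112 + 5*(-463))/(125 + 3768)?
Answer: 1797/3893 ≈ 0.46160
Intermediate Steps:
(4112 + 5*(-463))/(125 + 3768) = (4112 - 2315)/3893 = 1797*(1/3893) = 1797/3893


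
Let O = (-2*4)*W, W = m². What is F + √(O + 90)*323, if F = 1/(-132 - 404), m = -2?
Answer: -1/536 + 323*√58 ≈ 2459.9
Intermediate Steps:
W = 4 (W = (-2)² = 4)
O = -32 (O = -2*4*4 = -8*4 = -32)
F = -1/536 (F = 1/(-536) = -1/536 ≈ -0.0018657)
F + √(O + 90)*323 = -1/536 + √(-32 + 90)*323 = -1/536 + √58*323 = -1/536 + 323*√58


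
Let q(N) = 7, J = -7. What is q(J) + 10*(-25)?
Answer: -243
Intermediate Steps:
q(J) + 10*(-25) = 7 + 10*(-25) = 7 - 250 = -243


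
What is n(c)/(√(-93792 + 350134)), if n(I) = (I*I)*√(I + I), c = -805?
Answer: 648025*I*√103177655/128171 ≈ 51356.0*I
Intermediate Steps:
n(I) = √2*I^(5/2) (n(I) = I²*√(2*I) = I²*(√2*√I) = √2*I^(5/2))
n(c)/(√(-93792 + 350134)) = (√2*(-805)^(5/2))/(√(-93792 + 350134)) = (√2*(648025*I*√805))/(√256342) = (648025*I*√1610)*(√256342/256342) = 648025*I*√103177655/128171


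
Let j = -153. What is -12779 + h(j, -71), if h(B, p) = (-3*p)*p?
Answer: -27902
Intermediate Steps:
h(B, p) = -3*p**2
-12779 + h(j, -71) = -12779 - 3*(-71)**2 = -12779 - 3*5041 = -12779 - 15123 = -27902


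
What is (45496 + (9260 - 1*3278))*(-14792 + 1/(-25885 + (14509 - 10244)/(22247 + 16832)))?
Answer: -55018698073433083/72253975 ≈ -7.6146e+8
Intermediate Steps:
(45496 + (9260 - 1*3278))*(-14792 + 1/(-25885 + (14509 - 10244)/(22247 + 16832))) = (45496 + (9260 - 3278))*(-14792 + 1/(-25885 + 4265/39079)) = (45496 + 5982)*(-14792 + 1/(-25885 + 4265*(1/39079))) = 51478*(-14792 + 1/(-25885 + 4265/39079)) = 51478*(-14792 + 1/(-1011555650/39079)) = 51478*(-14792 - 39079/1011555650) = 51478*(-14962931213879/1011555650) = -55018698073433083/72253975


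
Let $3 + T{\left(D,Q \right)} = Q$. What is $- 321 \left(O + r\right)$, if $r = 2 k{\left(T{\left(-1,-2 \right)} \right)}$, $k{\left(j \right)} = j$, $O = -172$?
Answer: $58422$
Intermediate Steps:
$T{\left(D,Q \right)} = -3 + Q$
$r = -10$ ($r = 2 \left(-3 - 2\right) = 2 \left(-5\right) = -10$)
$- 321 \left(O + r\right) = - 321 \left(-172 - 10\right) = \left(-321\right) \left(-182\right) = 58422$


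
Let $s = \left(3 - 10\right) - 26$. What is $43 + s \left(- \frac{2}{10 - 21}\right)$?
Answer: $37$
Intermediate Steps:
$s = -33$ ($s = \left(3 - 10\right) - 26 = -7 - 26 = -33$)
$43 + s \left(- \frac{2}{10 - 21}\right) = 43 - 33 \left(- \frac{2}{10 - 21}\right) = 43 - 33 \left(- \frac{2}{-11}\right) = 43 - 33 \left(\left(-2\right) \left(- \frac{1}{11}\right)\right) = 43 - 6 = 37$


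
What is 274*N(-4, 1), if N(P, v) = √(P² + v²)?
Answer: 274*√17 ≈ 1129.7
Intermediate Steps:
274*N(-4, 1) = 274*√((-4)² + 1²) = 274*√(16 + 1) = 274*√17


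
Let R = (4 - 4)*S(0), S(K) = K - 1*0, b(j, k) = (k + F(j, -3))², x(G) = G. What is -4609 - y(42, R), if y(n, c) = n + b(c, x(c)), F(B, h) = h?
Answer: -4660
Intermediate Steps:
b(j, k) = (-3 + k)² (b(j, k) = (k - 3)² = (-3 + k)²)
S(K) = K (S(K) = K + 0 = K)
R = 0 (R = (4 - 4)*0 = 0*0 = 0)
y(n, c) = n + (-3 + c)²
-4609 - y(42, R) = -4609 - (42 + (-3 + 0)²) = -4609 - (42 + (-3)²) = -4609 - (42 + 9) = -4609 - 1*51 = -4609 - 51 = -4660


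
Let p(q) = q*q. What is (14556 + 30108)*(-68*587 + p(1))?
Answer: -1782763560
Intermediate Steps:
p(q) = q²
(14556 + 30108)*(-68*587 + p(1)) = (14556 + 30108)*(-68*587 + 1²) = 44664*(-39916 + 1) = 44664*(-39915) = -1782763560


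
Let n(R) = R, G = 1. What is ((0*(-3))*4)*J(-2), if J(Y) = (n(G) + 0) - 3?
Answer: 0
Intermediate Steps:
J(Y) = -2 (J(Y) = (1 + 0) - 3 = 1 - 3 = -2)
((0*(-3))*4)*J(-2) = ((0*(-3))*4)*(-2) = (0*4)*(-2) = 0*(-2) = 0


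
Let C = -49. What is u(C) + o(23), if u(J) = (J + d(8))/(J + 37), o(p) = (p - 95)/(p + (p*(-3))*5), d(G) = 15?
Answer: 2953/966 ≈ 3.0569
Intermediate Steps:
o(p) = -(-95 + p)/(14*p) (o(p) = (-95 + p)/(p - 3*p*5) = (-95 + p)/(p - 15*p) = (-95 + p)/((-14*p)) = (-95 + p)*(-1/(14*p)) = -(-95 + p)/(14*p))
u(J) = (15 + J)/(37 + J) (u(J) = (J + 15)/(J + 37) = (15 + J)/(37 + J))
u(C) + o(23) = (15 - 49)/(37 - 49) + (1/14)*(95 - 1*23)/23 = -34/(-12) + (1/14)*(1/23)*(95 - 23) = -1/12*(-34) + (1/14)*(1/23)*72 = 17/6 + 36/161 = 2953/966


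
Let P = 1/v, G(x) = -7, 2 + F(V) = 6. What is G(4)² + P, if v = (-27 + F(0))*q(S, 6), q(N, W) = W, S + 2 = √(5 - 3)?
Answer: 6761/138 ≈ 48.993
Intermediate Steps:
S = -2 + √2 (S = -2 + √(5 - 3) = -2 + √2 ≈ -0.58579)
F(V) = 4 (F(V) = -2 + 6 = 4)
v = -138 (v = (-27 + 4)*6 = -23*6 = -138)
P = -1/138 (P = 1/(-138) = -1/138 ≈ -0.0072464)
G(4)² + P = (-7)² - 1/138 = 49 - 1/138 = 6761/138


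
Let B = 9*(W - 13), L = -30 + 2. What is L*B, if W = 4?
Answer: 2268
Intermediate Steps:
L = -28
B = -81 (B = 9*(4 - 13) = 9*(-9) = -81)
L*B = -28*(-81) = 2268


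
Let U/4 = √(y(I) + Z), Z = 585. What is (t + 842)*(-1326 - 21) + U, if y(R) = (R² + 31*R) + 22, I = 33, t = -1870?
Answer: 1384716 + 4*√2719 ≈ 1.3849e+6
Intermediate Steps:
y(R) = 22 + R² + 31*R
U = 4*√2719 (U = 4*√((22 + 33² + 31*33) + 585) = 4*√((22 + 1089 + 1023) + 585) = 4*√(2134 + 585) = 4*√2719 ≈ 208.58)
(t + 842)*(-1326 - 21) + U = (-1870 + 842)*(-1326 - 21) + 4*√2719 = -1028*(-1347) + 4*√2719 = 1384716 + 4*√2719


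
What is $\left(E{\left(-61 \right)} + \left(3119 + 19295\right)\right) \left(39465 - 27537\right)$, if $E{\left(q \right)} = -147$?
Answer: $265600776$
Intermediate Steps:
$\left(E{\left(-61 \right)} + \left(3119 + 19295\right)\right) \left(39465 - 27537\right) = \left(-147 + \left(3119 + 19295\right)\right) \left(39465 - 27537\right) = \left(-147 + 22414\right) 11928 = 22267 \cdot 11928 = 265600776$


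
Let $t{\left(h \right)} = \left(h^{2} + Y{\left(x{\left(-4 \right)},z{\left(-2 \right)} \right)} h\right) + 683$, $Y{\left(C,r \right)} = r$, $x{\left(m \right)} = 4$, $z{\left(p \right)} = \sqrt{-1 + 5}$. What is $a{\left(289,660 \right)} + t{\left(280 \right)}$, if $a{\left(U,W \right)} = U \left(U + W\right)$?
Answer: $353904$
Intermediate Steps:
$z{\left(p \right)} = 2$ ($z{\left(p \right)} = \sqrt{4} = 2$)
$t{\left(h \right)} = 683 + h^{2} + 2 h$ ($t{\left(h \right)} = \left(h^{2} + 2 h\right) + 683 = 683 + h^{2} + 2 h$)
$a{\left(289,660 \right)} + t{\left(280 \right)} = 289 \left(289 + 660\right) + \left(683 + 280^{2} + 2 \cdot 280\right) = 289 \cdot 949 + \left(683 + 78400 + 560\right) = 274261 + 79643 = 353904$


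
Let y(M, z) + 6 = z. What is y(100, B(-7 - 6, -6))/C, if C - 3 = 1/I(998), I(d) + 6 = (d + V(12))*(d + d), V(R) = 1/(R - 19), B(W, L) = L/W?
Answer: -1003825296/543738793 ≈ -1.8462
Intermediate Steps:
V(R) = 1/(-19 + R)
y(M, z) = -6 + z
I(d) = -6 + 2*d*(-⅐ + d) (I(d) = -6 + (d + 1/(-19 + 12))*(d + d) = -6 + (d + 1/(-7))*(2*d) = -6 + (d - ⅐)*(2*d) = -6 + (-⅐ + d)*(2*d) = -6 + 2*d*(-⅐ + d))
C = 41826061/13942018 (C = 3 + 1/(-6 + 2*998² - 2/7*998) = 3 + 1/(-6 + 2*996004 - 1996/7) = 3 + 1/(-6 + 1992008 - 1996/7) = 3 + 1/(13942018/7) = 3 + 7/13942018 = 41826061/13942018 ≈ 3.0000)
y(100, B(-7 - 6, -6))/C = (-6 - 6/(-7 - 6))/(41826061/13942018) = (-6 - 6/(-13))*(13942018/41826061) = (-6 - 6*(-1/13))*(13942018/41826061) = (-6 + 6/13)*(13942018/41826061) = -72/13*13942018/41826061 = -1003825296/543738793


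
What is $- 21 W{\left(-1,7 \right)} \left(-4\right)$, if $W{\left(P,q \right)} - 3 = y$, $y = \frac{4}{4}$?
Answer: $336$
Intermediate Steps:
$y = 1$ ($y = 4 \cdot \frac{1}{4} = 1$)
$W{\left(P,q \right)} = 4$ ($W{\left(P,q \right)} = 3 + 1 = 4$)
$- 21 W{\left(-1,7 \right)} \left(-4\right) = \left(-21\right) 4 \left(-4\right) = \left(-84\right) \left(-4\right) = 336$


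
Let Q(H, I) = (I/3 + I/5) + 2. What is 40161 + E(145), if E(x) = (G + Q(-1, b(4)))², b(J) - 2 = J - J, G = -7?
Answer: 9039706/225 ≈ 40177.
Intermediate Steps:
b(J) = 2 (b(J) = 2 + (J - J) = 2 + 0 = 2)
Q(H, I) = 2 + 8*I/15 (Q(H, I) = (I*(⅓) + I*(⅕)) + 2 = (I/3 + I/5) + 2 = 8*I/15 + 2 = 2 + 8*I/15)
E(x) = 3481/225 (E(x) = (-7 + (2 + (8/15)*2))² = (-7 + (2 + 16/15))² = (-7 + 46/15)² = (-59/15)² = 3481/225)
40161 + E(145) = 40161 + 3481/225 = 9039706/225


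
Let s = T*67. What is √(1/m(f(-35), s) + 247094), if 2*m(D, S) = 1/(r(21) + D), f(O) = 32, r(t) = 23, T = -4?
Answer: 2*√61801 ≈ 497.20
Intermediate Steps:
s = -268 (s = -4*67 = -268)
m(D, S) = 1/(2*(23 + D))
√(1/m(f(-35), s) + 247094) = √(1/(1/(2*(23 + 32))) + 247094) = √(1/((½)/55) + 247094) = √(1/((½)*(1/55)) + 247094) = √(1/(1/110) + 247094) = √(110 + 247094) = √247204 = 2*√61801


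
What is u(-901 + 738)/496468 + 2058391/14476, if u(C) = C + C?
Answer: 36497162279/256673956 ≈ 142.19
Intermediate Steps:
u(C) = 2*C
u(-901 + 738)/496468 + 2058391/14476 = (2*(-901 + 738))/496468 + 2058391/14476 = (2*(-163))*(1/496468) + 2058391*(1/14476) = -326*1/496468 + 2058391/14476 = -163/248234 + 2058391/14476 = 36497162279/256673956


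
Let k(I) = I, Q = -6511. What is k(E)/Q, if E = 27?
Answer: -27/6511 ≈ -0.0041468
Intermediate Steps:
k(E)/Q = 27/(-6511) = 27*(-1/6511) = -27/6511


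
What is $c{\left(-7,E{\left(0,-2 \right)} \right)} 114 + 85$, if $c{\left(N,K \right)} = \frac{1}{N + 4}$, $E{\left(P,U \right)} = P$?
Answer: $47$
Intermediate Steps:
$c{\left(N,K \right)} = \frac{1}{4 + N}$
$c{\left(-7,E{\left(0,-2 \right)} \right)} 114 + 85 = \frac{1}{4 - 7} \cdot 114 + 85 = \frac{1}{-3} \cdot 114 + 85 = \left(- \frac{1}{3}\right) 114 + 85 = -38 + 85 = 47$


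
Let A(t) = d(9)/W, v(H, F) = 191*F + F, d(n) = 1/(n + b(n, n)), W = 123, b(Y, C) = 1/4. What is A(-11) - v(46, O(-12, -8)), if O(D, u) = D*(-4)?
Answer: -41942012/4551 ≈ -9216.0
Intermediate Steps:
b(Y, C) = ¼
O(D, u) = -4*D
d(n) = 1/(¼ + n) (d(n) = 1/(n + ¼) = 1/(¼ + n))
v(H, F) = 192*F
A(t) = 4/4551 (A(t) = (4/(1 + 4*9))/123 = (4/(1 + 36))*(1/123) = (4/37)*(1/123) = 4/4551)
A(-11) - v(46, O(-12, -8)) = 4/4551 - 192*(-4*(-12)) = 4/4551 - 192*48 = 4/4551 - 1*9216 = 4/4551 - 9216 = -41942012/4551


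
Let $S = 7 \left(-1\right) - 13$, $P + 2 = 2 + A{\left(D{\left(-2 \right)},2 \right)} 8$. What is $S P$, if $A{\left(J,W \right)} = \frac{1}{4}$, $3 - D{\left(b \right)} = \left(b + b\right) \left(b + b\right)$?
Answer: $-40$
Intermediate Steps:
$D{\left(b \right)} = 3 - 4 b^{2}$ ($D{\left(b \right)} = 3 - \left(b + b\right) \left(b + b\right) = 3 - 2 b 2 b = 3 - 4 b^{2}$)
$A{\left(J,W \right)} = \frac{1}{4}$
$P = 2$ ($P = -2 + \left(2 + \frac{1}{4} \cdot 8\right) = -2 + \left(2 + 2\right) = -2 + 4 = 2$)
$S = -20$ ($S = -7 - 13 = -20$)
$S P = \left(-20\right) 2 = -40$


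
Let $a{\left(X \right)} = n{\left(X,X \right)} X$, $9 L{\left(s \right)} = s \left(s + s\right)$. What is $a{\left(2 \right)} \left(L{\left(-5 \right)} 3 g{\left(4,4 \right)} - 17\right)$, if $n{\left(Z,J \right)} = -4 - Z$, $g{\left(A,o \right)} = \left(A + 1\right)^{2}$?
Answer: $-4796$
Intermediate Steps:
$g{\left(A,o \right)} = \left(1 + A\right)^{2}$
$L{\left(s \right)} = \frac{2 s^{2}}{9}$ ($L{\left(s \right)} = \frac{s \left(s + s\right)}{9} = \frac{s 2 s}{9} = \frac{2 s^{2}}{9}$)
$a{\left(X \right)} = X \left(-4 - X\right)$ ($a{\left(X \right)} = \left(-4 - X\right) X = X \left(-4 - X\right)$)
$a{\left(2 \right)} \left(L{\left(-5 \right)} 3 g{\left(4,4 \right)} - 17\right) = \left(-1\right) 2 \left(4 + 2\right) \left(\frac{2 \left(-5\right)^{2}}{9} \cdot 3 \left(1 + 4\right)^{2} - 17\right) = \left(-1\right) 2 \cdot 6 \left(\frac{2}{9} \cdot 25 \cdot 3 \cdot 5^{2} - 17\right) = - 12 \left(\frac{50}{9} \cdot 3 \cdot 25 - 17\right) = - 12 \left(\frac{50}{3} \cdot 25 - 17\right) = - 12 \left(\frac{1250}{3} - 17\right) = \left(-12\right) \frac{1199}{3} = -4796$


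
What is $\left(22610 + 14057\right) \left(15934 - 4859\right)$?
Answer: $406087025$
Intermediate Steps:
$\left(22610 + 14057\right) \left(15934 - 4859\right) = 36667 \cdot 11075 = 406087025$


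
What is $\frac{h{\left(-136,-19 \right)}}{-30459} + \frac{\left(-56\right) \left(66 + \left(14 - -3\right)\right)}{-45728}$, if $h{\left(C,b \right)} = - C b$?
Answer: $\frac{32466823}{174103644} \approx 0.18648$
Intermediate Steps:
$h{\left(C,b \right)} = - C b$
$\frac{h{\left(-136,-19 \right)}}{-30459} + \frac{\left(-56\right) \left(66 + \left(14 - -3\right)\right)}{-45728} = \frac{\left(-1\right) \left(-136\right) \left(-19\right)}{-30459} + \frac{\left(-56\right) \left(66 + \left(14 - -3\right)\right)}{-45728} = \left(-2584\right) \left(- \frac{1}{30459}\right) + - 56 \left(66 + \left(14 + 3\right)\right) \left(- \frac{1}{45728}\right) = \frac{2584}{30459} + - 56 \left(66 + 17\right) \left(- \frac{1}{45728}\right) = \frac{2584}{30459} + \left(-56\right) 83 \left(- \frac{1}{45728}\right) = \frac{2584}{30459} - - \frac{581}{5716} = \frac{2584}{30459} + \frac{581}{5716} = \frac{32466823}{174103644}$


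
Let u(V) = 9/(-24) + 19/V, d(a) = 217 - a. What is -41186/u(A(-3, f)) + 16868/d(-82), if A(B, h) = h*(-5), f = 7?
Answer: 3452426996/76843 ≈ 44928.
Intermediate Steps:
A(B, h) = -5*h
u(V) = -3/8 + 19/V (u(V) = 9*(-1/24) + 19/V = -3/8 + 19/V)
-41186/u(A(-3, f)) + 16868/d(-82) = -41186/(-3/8 + 19/((-5*7))) + 16868/(217 - 1*(-82)) = -41186/(-3/8 + 19/(-35)) + 16868/(217 + 82) = -41186/(-3/8 + 19*(-1/35)) + 16868/299 = -41186/(-3/8 - 19/35) + 16868*(1/299) = -41186/(-257/280) + 16868/299 = -41186*(-280/257) + 16868/299 = 11532080/257 + 16868/299 = 3452426996/76843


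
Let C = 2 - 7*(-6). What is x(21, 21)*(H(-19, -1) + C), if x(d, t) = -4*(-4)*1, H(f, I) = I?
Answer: 688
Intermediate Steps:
x(d, t) = 16 (x(d, t) = 16*1 = 16)
C = 44 (C = 2 + 42 = 44)
x(21, 21)*(H(-19, -1) + C) = 16*(-1 + 44) = 16*43 = 688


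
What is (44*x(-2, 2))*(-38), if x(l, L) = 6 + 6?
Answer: -20064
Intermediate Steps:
x(l, L) = 12
(44*x(-2, 2))*(-38) = (44*12)*(-38) = 528*(-38) = -20064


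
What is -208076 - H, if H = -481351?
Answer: 273275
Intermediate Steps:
-208076 - H = -208076 - 1*(-481351) = -208076 + 481351 = 273275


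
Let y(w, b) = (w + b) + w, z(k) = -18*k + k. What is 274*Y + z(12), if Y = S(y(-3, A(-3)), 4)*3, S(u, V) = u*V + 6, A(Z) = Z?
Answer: -24864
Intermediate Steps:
z(k) = -17*k
y(w, b) = b + 2*w (y(w, b) = (b + w) + w = b + 2*w)
S(u, V) = 6 + V*u (S(u, V) = V*u + 6 = 6 + V*u)
Y = -90 (Y = (6 + 4*(-3 + 2*(-3)))*3 = (6 + 4*(-3 - 6))*3 = (6 + 4*(-9))*3 = (6 - 36)*3 = -30*3 = -90)
274*Y + z(12) = 274*(-90) - 17*12 = -24660 - 204 = -24864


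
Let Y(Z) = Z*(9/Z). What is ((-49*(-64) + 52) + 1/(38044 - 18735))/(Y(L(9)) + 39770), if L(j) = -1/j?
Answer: 61557093/768092711 ≈ 0.080143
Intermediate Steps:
Y(Z) = 9
((-49*(-64) + 52) + 1/(38044 - 18735))/(Y(L(9)) + 39770) = ((-49*(-64) + 52) + 1/(38044 - 18735))/(9 + 39770) = ((3136 + 52) + 1/19309)/39779 = (3188 + 1/19309)*(1/39779) = (61557093/19309)*(1/39779) = 61557093/768092711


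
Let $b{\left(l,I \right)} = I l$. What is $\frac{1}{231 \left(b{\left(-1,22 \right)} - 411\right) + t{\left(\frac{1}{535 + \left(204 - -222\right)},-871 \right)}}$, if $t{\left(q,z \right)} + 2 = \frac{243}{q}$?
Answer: $\frac{1}{133498} \approx 7.4908 \cdot 10^{-6}$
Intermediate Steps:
$t{\left(q,z \right)} = -2 + \frac{243}{q}$
$\frac{1}{231 \left(b{\left(-1,22 \right)} - 411\right) + t{\left(\frac{1}{535 + \left(204 - -222\right)},-871 \right)}} = \frac{1}{231 \left(22 \left(-1\right) - 411\right) - \left(2 - \frac{243}{\frac{1}{535 + \left(204 - -222\right)}}\right)} = \frac{1}{231 \left(-22 - 411\right) - \left(2 - \frac{243}{\frac{1}{535 + \left(204 + 222\right)}}\right)} = \frac{1}{231 \left(-433\right) - \left(2 - \frac{243}{\frac{1}{535 + 426}}\right)} = \frac{1}{-100023 - \left(2 - \frac{243}{\frac{1}{961}}\right)} = \frac{1}{-100023 - \left(2 - 243 \frac{1}{\frac{1}{961}}\right)} = \frac{1}{-100023 + \left(-2 + 243 \cdot 961\right)} = \frac{1}{-100023 + \left(-2 + 233523\right)} = \frac{1}{-100023 + 233521} = \frac{1}{133498}$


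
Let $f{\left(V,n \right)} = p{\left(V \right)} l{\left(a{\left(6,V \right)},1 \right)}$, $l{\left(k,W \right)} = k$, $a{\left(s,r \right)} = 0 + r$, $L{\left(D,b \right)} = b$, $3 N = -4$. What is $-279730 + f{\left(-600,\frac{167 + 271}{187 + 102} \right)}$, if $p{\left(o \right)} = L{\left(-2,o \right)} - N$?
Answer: $79470$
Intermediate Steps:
$N = - \frac{4}{3}$ ($N = \frac{1}{3} \left(-4\right) = - \frac{4}{3} \approx -1.3333$)
$a{\left(s,r \right)} = r$
$p{\left(o \right)} = \frac{4}{3} + o$ ($p{\left(o \right)} = o - - \frac{4}{3} = o + \frac{4}{3} = \frac{4}{3} + o$)
$f{\left(V,n \right)} = V \left(\frac{4}{3} + V\right)$ ($f{\left(V,n \right)} = \left(\frac{4}{3} + V\right) V = V \left(\frac{4}{3} + V\right)$)
$-279730 + f{\left(-600,\frac{167 + 271}{187 + 102} \right)} = -279730 + \frac{1}{3} \left(-600\right) \left(4 + 3 \left(-600\right)\right) = -279730 + \frac{1}{3} \left(-600\right) \left(4 - 1800\right) = -279730 + \frac{1}{3} \left(-600\right) \left(-1796\right) = -279730 + 359200 = 79470$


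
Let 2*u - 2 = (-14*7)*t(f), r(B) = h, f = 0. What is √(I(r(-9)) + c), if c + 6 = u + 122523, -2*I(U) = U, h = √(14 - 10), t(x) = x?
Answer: 3*√13613 ≈ 350.02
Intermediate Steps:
h = 2 (h = √4 = 2)
r(B) = 2
I(U) = -U/2
u = 1 (u = 1 + (-14*7*0)/2 = 1 + (-98*0)/2 = 1 + (½)*0 = 1 + 0 = 1)
c = 122518 (c = -6 + (1 + 122523) = -6 + 122524 = 122518)
√(I(r(-9)) + c) = √(-½*2 + 122518) = √(-1 + 122518) = √122517 = 3*√13613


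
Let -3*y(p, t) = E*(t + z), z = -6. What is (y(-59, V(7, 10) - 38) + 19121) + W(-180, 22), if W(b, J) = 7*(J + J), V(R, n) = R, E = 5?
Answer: 58472/3 ≈ 19491.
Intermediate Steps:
W(b, J) = 14*J (W(b, J) = 7*(2*J) = 14*J)
y(p, t) = 10 - 5*t/3 (y(p, t) = -5*(t - 6)/3 = -5*(-6 + t)/3 = -(-30 + 5*t)/3 = 10 - 5*t/3)
(y(-59, V(7, 10) - 38) + 19121) + W(-180, 22) = ((10 - 5*(7 - 38)/3) + 19121) + 14*22 = ((10 - 5/3*(-31)) + 19121) + 308 = ((10 + 155/3) + 19121) + 308 = (185/3 + 19121) + 308 = 57548/3 + 308 = 58472/3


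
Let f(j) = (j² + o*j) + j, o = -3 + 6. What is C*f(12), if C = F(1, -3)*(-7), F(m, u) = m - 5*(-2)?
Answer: -14784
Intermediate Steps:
F(m, u) = 10 + m (F(m, u) = m + 10 = 10 + m)
o = 3
C = -77 (C = (10 + 1)*(-7) = 11*(-7) = -77)
f(j) = j² + 4*j (f(j) = (j² + 3*j) + j = j² + 4*j)
C*f(12) = -924*(4 + 12) = -924*16 = -77*192 = -14784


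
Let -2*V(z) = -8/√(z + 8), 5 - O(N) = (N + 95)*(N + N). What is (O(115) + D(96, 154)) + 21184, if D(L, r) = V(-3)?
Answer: -27111 + 4*√5/5 ≈ -27109.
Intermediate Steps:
O(N) = 5 - 2*N*(95 + N) (O(N) = 5 - (N + 95)*(N + N) = 5 - (95 + N)*2*N = 5 - 2*N*(95 + N))
V(z) = 4/√(8 + z) (V(z) = -(-4)/(√(z + 8)) = -(-4)/(√(8 + z)) = -(-4)/√(8 + z) = 4/√(8 + z))
D(L, r) = 4*√5/5 (D(L, r) = 4/√(8 - 3) = 4/√5 = 4*(√5/5) = 4*√5/5)
(O(115) + D(96, 154)) + 21184 = ((5 - 190*115 - 2*115²) + 4*√5/5) + 21184 = ((5 - 21850 - 2*13225) + 4*√5/5) + 21184 = ((5 - 21850 - 26450) + 4*√5/5) + 21184 = (-48295 + 4*√5/5) + 21184 = -27111 + 4*√5/5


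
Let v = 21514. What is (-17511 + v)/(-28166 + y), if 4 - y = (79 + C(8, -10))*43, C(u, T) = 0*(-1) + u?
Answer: -4003/31903 ≈ -0.12547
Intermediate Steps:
C(u, T) = u (C(u, T) = 0 + u = u)
y = -3737 (y = 4 - (79 + 8)*43 = 4 - 87*43 = 4 - 1*3741 = 4 - 3741 = -3737)
(-17511 + v)/(-28166 + y) = (-17511 + 21514)/(-28166 - 3737) = 4003/(-31903) = 4003*(-1/31903) = -4003/31903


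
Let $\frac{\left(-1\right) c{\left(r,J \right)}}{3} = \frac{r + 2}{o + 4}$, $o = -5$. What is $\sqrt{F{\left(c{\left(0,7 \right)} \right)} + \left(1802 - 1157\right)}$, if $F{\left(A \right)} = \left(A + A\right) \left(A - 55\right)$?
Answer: $\sqrt{57} \approx 7.5498$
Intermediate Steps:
$c{\left(r,J \right)} = 6 + 3 r$ ($c{\left(r,J \right)} = - 3 \frac{r + 2}{-5 + 4} = - 3 \frac{2 + r}{-1} = - 3 \left(2 + r\right) \left(-1\right) = - 3 \left(-2 - r\right) = 6 + 3 r$)
$F{\left(A \right)} = 2 A \left(-55 + A\right)$
$\sqrt{F{\left(c{\left(0,7 \right)} \right)} + \left(1802 - 1157\right)} = \sqrt{2 \left(6 + 3 \cdot 0\right) \left(-55 + \left(6 + 3 \cdot 0\right)\right) + \left(1802 - 1157\right)} = \sqrt{2 \left(6 + 0\right) \left(-55 + \left(6 + 0\right)\right) + \left(1802 - 1157\right)} = \sqrt{2 \cdot 6 \left(-55 + 6\right) + 645} = \sqrt{2 \cdot 6 \left(-49\right) + 645} = \sqrt{-588 + 645} = \sqrt{57}$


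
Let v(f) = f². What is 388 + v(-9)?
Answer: 469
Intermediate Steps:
388 + v(-9) = 388 + (-9)² = 388 + 81 = 469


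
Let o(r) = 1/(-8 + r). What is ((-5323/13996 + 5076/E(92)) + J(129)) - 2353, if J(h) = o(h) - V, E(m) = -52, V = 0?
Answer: -53960223859/22015708 ≈ -2451.0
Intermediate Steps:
J(h) = 1/(-8 + h) (J(h) = 1/(-8 + h) - 1*0 = 1/(-8 + h) + 0 = 1/(-8 + h))
((-5323/13996 + 5076/E(92)) + J(129)) - 2353 = ((-5323/13996 + 5076/(-52)) + 1/(-8 + 129)) - 2353 = ((-5323*1/13996 + 5076*(-1/52)) + 1/121) - 2353 = ((-5323/13996 - 1269/13) + 1/121) - 2353 = (-17830123/181948 + 1/121) - 2353 = -2157262935/22015708 - 2353 = -53960223859/22015708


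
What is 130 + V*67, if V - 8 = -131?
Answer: -8111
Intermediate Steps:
V = -123 (V = 8 - 131 = -123)
130 + V*67 = 130 - 123*67 = 130 - 8241 = -8111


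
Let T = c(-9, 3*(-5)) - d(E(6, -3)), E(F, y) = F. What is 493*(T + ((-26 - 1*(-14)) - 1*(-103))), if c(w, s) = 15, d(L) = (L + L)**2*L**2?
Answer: -2503454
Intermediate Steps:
d(L) = 4*L**4 (d(L) = (2*L)**2*L**2 = (4*L**2)*L**2 = 4*L**4)
T = -5169 (T = 15 - 4*6**4 = 15 - 4*1296 = 15 - 1*5184 = 15 - 5184 = -5169)
493*(T + ((-26 - 1*(-14)) - 1*(-103))) = 493*(-5169 + ((-26 - 1*(-14)) - 1*(-103))) = 493*(-5169 + ((-26 + 14) + 103)) = 493*(-5169 + (-12 + 103)) = 493*(-5169 + 91) = 493*(-5078) = -2503454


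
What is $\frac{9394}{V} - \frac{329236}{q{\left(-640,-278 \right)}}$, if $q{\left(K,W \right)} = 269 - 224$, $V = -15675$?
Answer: $- \frac{31279982}{4275} \approx -7317.0$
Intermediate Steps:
$q{\left(K,W \right)} = 45$
$\frac{9394}{V} - \frac{329236}{q{\left(-640,-278 \right)}} = \frac{9394}{-15675} - \frac{329236}{45} = 9394 \left(- \frac{1}{15675}\right) - \frac{329236}{45} = - \frac{854}{1425} - \frac{329236}{45} = - \frac{31279982}{4275}$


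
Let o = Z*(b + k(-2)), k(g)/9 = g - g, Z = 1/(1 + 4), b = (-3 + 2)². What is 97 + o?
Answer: 486/5 ≈ 97.200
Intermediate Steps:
b = 1 (b = (-1)² = 1)
Z = ⅕ (Z = 1/5 = ⅕ ≈ 0.20000)
k(g) = 0 (k(g) = 9*(g - g) = 9*0 = 0)
o = ⅕ (o = (1 + 0)/5 = (⅕)*1 = ⅕ ≈ 0.20000)
97 + o = 97 + ⅕ = 486/5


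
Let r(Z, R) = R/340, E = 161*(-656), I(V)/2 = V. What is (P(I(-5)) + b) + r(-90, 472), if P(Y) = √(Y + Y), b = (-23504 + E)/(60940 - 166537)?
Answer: 7811882/2991915 + 2*I*√5 ≈ 2.611 + 4.4721*I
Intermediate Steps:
I(V) = 2*V
E = -105616
r(Z, R) = R/340 (r(Z, R) = R*(1/340) = R/340)
b = 43040/35199 (b = (-23504 - 105616)/(60940 - 166537) = -129120/(-105597) = -129120*(-1/105597) = 43040/35199 ≈ 1.2228)
P(Y) = √2*√Y (P(Y) = √(2*Y) = √2*√Y)
(P(I(-5)) + b) + r(-90, 472) = (√2*√(2*(-5)) + 43040/35199) + (1/340)*472 = (√2*√(-10) + 43040/35199) + 118/85 = (√2*(I*√10) + 43040/35199) + 118/85 = (2*I*√5 + 43040/35199) + 118/85 = (43040/35199 + 2*I*√5) + 118/85 = 7811882/2991915 + 2*I*√5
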